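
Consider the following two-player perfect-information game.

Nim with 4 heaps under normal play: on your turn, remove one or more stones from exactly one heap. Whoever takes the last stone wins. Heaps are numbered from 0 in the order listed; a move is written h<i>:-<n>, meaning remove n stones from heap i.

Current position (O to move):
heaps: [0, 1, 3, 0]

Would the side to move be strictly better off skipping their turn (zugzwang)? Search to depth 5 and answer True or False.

p1 O@[(0,1,3,0)]: h1:-1[(0,0,3,0)]-1 h2:-1[(0,1,2,0)]-1 h2:-2[(0,1,1,0)]+1* h2:-3[(0,1,0,0)]-1
p2 X@[(0,1,1,0)]: h1:-1[(0,0,1,0)]-1* h2:-1[(0,1,0,0)]-1
p3 O@[(0,0,1,0)]: h2:-1[(0,0,0,0)]+1*
p4 X@[(0,0,0,0)] terminal -1; root [(0,1,3,0)] d5
if O skipped the turn, X would face:
~ p1 X@[(0,1,3,0)]: h1:-1[(0,0,3,0)]-1 h2:-1[(0,1,2,0)]-1 h2:-2[(0,1,1,0)]+1* h2:-3[(0,1,0,0)]-1
~ p2 O@[(0,1,1,0)]: h1:-1[(0,0,1,0)]-1* h2:-1[(0,1,0,0)]-1
~ p3 X@[(0,0,1,0)]: h2:-1[(0,0,0,0)]+1*
~ p4 O@[(0,0,0,0)] terminal -1; root [(0,1,3,0)] d5
compare (O): move=+1 vs pass=-1

zugzwang((0,1,3,0), O) = False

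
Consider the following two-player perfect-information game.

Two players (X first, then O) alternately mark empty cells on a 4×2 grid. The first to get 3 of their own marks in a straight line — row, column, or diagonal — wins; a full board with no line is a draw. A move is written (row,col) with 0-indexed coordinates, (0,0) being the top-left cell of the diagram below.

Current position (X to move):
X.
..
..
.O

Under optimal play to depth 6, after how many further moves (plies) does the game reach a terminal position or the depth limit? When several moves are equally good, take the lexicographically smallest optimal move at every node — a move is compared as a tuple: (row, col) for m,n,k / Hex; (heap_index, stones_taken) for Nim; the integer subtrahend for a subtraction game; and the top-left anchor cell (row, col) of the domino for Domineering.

p1 X@[X./../../.O]: (0,1)[XX/../../.O]+0* (1,0)[X./X./../.O]+0 (1,1)[X./.X/../.O]+0 (2,0)[X./../X./.O]+0 (2,1)[X./../.X/.O]+0 (3,0)[X./../../XO]+0
p2 O@[XX/../../.O]: (1,0)[XX/O./../.O]+0* (1,1)[XX/.O/../.O]+0 (2,0)[XX/../O./.O]+0 (2,1)[XX/../.O/.O]+0 (3,0)[XX/../../OO]+0
p3 X@[XX/O./../.O]: (1,1)[XX/OX/../.O]+0* (2,0)[XX/O./X./.O]+0 (2,1)[XX/O./.X/.O]+0 (3,0)[XX/O./../XO]+0
p4 O@[XX/OX/../.O]: (2,0)[XX/OX/O./.O]-1 (2,1)[XX/OX/.O/.O]+0* (3,0)[XX/OX/../OO]-1
p5 X@[XX/OX/.O/.O]: (2,0)[XX/OX/XO/.O]+0* (3,0)[XX/OX/.O/XO]+0
p6 O@[XX/OX/XO/.O]: (3,0)[XX/OX/XO/OO]+0*
p7 X@[XX/OX/XO/OO] terminal +0; root [X./../../.O] d6

PV length from [X./../../.O]: 6 plies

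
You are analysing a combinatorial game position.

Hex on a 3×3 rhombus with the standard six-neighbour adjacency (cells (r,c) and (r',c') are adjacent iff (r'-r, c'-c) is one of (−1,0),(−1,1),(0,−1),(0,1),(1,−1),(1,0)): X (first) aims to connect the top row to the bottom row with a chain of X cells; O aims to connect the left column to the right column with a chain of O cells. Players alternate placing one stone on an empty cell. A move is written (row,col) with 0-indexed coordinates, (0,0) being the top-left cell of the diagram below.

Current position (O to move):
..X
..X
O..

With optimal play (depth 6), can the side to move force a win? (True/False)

ply 1, O at ..X/..X/O.. | (0,0)=-1→O.X/..X/O..*; (0,1)=-1→.OX/..X/O..; (1,0)=-1→..X/O.X/O..; (1,1)=-1→..X/.OX/O..; (2,1)=-1→..X/..X/OO.; (2,2)=-1→..X/..X/O.O
ply 2, X at O.X/..X/O.. | (0,1)=+1→OXX/..X/O..*; (1,0)=+1→O.X/X.X/O..; (1,1)=+1→O.X/.XX/O..; (2,1)=+1→O.X/..X/OX.; (2,2)=+1→O.X/..X/O.X
ply 3, O at OXX/..X/O.. | (1,0)=-1→OXX/O.X/O..*; (1,1)=-1→OXX/.OX/O..; (2,1)=-1→OXX/..X/OO.; (2,2)=-1→OXX/..X/O.O
ply 4, X at OXX/O.X/O.. | (1,1)=+1→OXX/OXX/O..*; (2,1)=+1→OXX/O.X/OX.; (2,2)=+1→OXX/O.X/O.X
ply 5, O at OXX/OXX/O.. | (2,1)=-1→OXX/OXX/OO.*; (2,2)=-1→OXX/OXX/O.O
ply 6, X at OXX/OXX/OO. | (2,2)=+1→OXX/OXX/OOX*
ply 7: OXX/OXX/OOX is terminal -1 (O); from ..X/..X/O.. depth 6

O winning at [..X/..X/O..]: False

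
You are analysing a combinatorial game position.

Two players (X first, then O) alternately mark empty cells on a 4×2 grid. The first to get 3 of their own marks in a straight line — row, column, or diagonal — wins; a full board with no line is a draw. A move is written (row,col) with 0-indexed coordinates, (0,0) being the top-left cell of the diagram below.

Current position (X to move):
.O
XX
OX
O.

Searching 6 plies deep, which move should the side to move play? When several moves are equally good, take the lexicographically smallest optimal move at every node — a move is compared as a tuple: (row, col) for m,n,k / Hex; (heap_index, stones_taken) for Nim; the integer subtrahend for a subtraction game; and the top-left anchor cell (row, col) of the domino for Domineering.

X's best at [.O/XX/OX/O.]: (3,1)

[.O/XX/OX/O.] X move#1: (0,0):+0/XO/XX/OX/O., (3,1):+1/.O/XX/OX/OX*
[.O/XX/OX/OX] end (terminal -1, O#2); searched .O/XX/OX/O. to 6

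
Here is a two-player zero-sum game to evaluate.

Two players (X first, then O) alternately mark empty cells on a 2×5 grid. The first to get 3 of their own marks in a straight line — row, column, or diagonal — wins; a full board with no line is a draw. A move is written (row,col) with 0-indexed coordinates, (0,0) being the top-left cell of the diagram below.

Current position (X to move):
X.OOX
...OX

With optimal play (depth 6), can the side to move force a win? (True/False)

X winning at [X.OOX/...OX]: False

ply 1, X at X.OOX/...OX | (0,1)=+0→XXOOX/...OX*; (1,0)=-1→X.OOX/X..OX; (1,1)=-1→X.OOX/.X.OX; (1,2)=-1→X.OOX/..XOX
ply 2, O at XXOOX/...OX | (1,0)=+0→XXOOX/O..OX*; (1,1)=+0→XXOOX/.O.OX; (1,2)=+0→XXOOX/..OOX
ply 3, X at XXOOX/O..OX | (1,1)=+0→XXOOX/OX.OX*; (1,2)=+0→XXOOX/O.XOX
ply 4, O at XXOOX/OX.OX | (1,2)=+0→XXOOX/OXOOX*
ply 5: XXOOX/OXOOX is terminal +0 (X); from X.OOX/...OX depth 6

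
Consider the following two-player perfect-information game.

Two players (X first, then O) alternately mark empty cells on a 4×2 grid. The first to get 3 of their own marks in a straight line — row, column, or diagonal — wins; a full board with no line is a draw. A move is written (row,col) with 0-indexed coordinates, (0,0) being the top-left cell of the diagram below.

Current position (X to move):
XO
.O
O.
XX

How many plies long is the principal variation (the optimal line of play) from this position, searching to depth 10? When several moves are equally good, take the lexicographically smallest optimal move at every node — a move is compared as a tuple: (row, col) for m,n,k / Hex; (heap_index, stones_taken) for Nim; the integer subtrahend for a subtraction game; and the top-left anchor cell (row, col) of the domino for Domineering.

p1 X@[XO/.O/O./XX]: (1,0)[XO/XO/O./XX]-1 (2,1)[XO/.O/OX/XX]+0*
p2 O@[XO/.O/OX/XX]: (1,0)[XO/OO/OX/XX]+0*
p3 X@[XO/OO/OX/XX] terminal +0; root [XO/.O/O./XX] d10

PV length from [XO/.O/O./XX]: 2 plies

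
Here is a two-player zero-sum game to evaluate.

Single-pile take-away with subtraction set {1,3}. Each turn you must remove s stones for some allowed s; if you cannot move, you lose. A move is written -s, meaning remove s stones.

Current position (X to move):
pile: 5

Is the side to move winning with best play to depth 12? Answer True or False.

ply 1, X at 5 | -1=+1→4*; -3=+1→2
ply 2, O at 4 | -1=-1→3*; -3=-1→1
ply 3, X at 3 | -1=+1→2*; -3=+1→0
ply 4, O at 2 | -1=-1→1*
ply 5, X at 1 | -1=+1→0*
ply 6: 0 is terminal -1 (O); from 5 depth 12

X winning at [5]: True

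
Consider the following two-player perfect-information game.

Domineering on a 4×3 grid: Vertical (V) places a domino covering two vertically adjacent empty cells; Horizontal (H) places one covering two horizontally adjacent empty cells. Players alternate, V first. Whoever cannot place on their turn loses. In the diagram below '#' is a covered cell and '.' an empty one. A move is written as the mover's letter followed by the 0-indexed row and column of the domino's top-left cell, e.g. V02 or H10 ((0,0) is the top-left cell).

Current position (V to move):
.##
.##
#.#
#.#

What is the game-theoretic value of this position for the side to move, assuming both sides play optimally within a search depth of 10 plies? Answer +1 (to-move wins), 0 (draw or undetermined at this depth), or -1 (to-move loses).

[.##/.##/#.#/#.#] V move#1: V00:+1/###/###/#.#/#.#*, V21:+1/.##/.##/###/###
[###/###/#.#/#.#] end (terminal -1, H#2); searched .##/.##/#.#/#.# to 10

value(.##/.##/#.#/#.#, V) = +1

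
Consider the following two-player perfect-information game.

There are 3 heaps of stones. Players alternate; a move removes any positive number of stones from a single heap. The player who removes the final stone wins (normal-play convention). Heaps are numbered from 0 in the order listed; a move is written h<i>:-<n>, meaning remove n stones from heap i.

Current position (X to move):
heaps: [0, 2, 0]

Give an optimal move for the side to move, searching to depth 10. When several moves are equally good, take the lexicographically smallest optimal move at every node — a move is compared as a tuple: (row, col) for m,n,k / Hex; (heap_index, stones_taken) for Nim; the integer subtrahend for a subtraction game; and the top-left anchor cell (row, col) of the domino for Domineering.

X's best at [(0,2,0)]: h1:-2

ply 1, X at (0,2,0) | h1:-1=-1→(0,1,0); h1:-2=+1→(0,0,0)*
ply 2: (0,0,0) is terminal -1 (O); from (0,2,0) depth 10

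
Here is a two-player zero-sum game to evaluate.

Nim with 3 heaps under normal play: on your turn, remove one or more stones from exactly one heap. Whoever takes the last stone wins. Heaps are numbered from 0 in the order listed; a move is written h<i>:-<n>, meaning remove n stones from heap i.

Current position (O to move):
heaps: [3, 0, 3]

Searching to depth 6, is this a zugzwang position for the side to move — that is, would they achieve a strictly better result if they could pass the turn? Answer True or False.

[(3,0,3)] O move#1: h0:-1:-1/(2,0,3)*, h0:-2:-1/(1,0,3), h0:-3:-1/(0,0,3), h2:-1:-1/(3,0,2), h2:-2:-1/(3,0,1), h2:-3:-1/(3,0,0)
[(2,0,3)] X move#2: h0:-1:-1/(1,0,3), h0:-2:-1/(0,0,3), h2:-1:+1/(2,0,2)*, h2:-2:-1/(2,0,1), h2:-3:-1/(2,0,0)
[(2,0,2)] O move#3: h0:-1:-1/(1,0,2)*, h0:-2:-1/(0,0,2), h2:-1:-1/(2,0,1), h2:-2:-1/(2,0,0)
[(1,0,2)] X move#4: h0:-1:-1/(0,0,2), h2:-1:+1/(1,0,1)*, h2:-2:-1/(1,0,0)
[(1,0,1)] O move#5: h0:-1:-1/(0,0,1)*, h2:-1:-1/(1,0,0)
[(0,0,1)] X move#6: h2:-1:+1/(0,0,0)*
[(0,0,0)] end (terminal -1, O#7); searched (3,0,3) to 6
pass branch (X moves first from the same position):
  | [(3,0,3)] X move#1: h0:-1:-1/(2,0,3)*, h0:-2:-1/(1,0,3), h0:-3:-1/(0,0,3), h2:-1:-1/(3,0,2), h2:-2:-1/(3,0,1), h2:-3:-1/(3,0,0)
  | [(2,0,3)] O move#2: h0:-1:-1/(1,0,3), h0:-2:-1/(0,0,3), h2:-1:+1/(2,0,2)*, h2:-2:-1/(2,0,1), h2:-3:-1/(2,0,0)
  | [(2,0,2)] X move#3: h0:-1:-1/(1,0,2)*, h0:-2:-1/(0,0,2), h2:-1:-1/(2,0,1), h2:-2:-1/(2,0,0)
  | [(1,0,2)] O move#4: h0:-1:-1/(0,0,2), h2:-1:+1/(1,0,1)*, h2:-2:-1/(1,0,0)
  | [(1,0,1)] X move#5: h0:-1:-1/(0,0,1)*, h2:-1:-1/(1,0,0)
  | [(0,0,1)] O move#6: h2:-1:+1/(0,0,0)*
  | [(0,0,0)] end (terminal -1, X#7); searched (3,0,3) to 6
O moving scores -1; O passing scores +1

zugzwang((3,0,3), O) = True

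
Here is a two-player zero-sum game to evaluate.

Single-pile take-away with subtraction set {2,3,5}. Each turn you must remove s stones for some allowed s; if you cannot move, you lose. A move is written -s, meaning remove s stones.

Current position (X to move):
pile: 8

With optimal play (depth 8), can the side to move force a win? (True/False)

X winning at [8]: False

ply 1, X at 8 | -2=-1→6*; -3=-1→5; -5=-1→3
ply 2, O at 6 | -2=-1→4; -3=-1→3; -5=+1→1*
ply 3: 1 is terminal -1 (X); from 8 depth 8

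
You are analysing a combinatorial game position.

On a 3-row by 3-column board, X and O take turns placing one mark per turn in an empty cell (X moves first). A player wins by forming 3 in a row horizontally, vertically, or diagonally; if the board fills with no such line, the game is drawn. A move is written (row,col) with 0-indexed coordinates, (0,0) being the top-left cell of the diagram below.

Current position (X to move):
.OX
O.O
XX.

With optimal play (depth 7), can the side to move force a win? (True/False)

ply 1, X at .OX/O.O/XX. | (0,0)=-1→XOX/O.O/XX.; (1,1)=+1→.OX/OXO/XX.*; (2,2)=+1→.OX/O.O/XXX
ply 2: .OX/OXO/XX. is terminal -1 (O); from .OX/O.O/XX. depth 7

X winning at [.OX/O.O/XX.]: True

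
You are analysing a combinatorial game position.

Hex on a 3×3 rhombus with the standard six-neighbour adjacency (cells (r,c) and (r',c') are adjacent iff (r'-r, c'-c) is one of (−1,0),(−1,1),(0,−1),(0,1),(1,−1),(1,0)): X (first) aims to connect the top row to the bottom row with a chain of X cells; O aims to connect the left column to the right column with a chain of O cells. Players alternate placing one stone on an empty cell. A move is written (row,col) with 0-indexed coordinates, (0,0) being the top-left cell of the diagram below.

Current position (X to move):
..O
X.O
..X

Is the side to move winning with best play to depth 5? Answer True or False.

X winning at [..O/X.O/..X]: True

[..O/X.O/..X] X move#1: (0,0):-1/X.O/X.O/..X, (0,1):-1/.XO/X.O/..X, (1,1):+1/..O/XXO/..X*, (2,0):+1/..O/X.O/X.X, (2,1):+1/..O/X.O/.XX
[..O/XXO/..X] O move#2: (0,0):-1/O.O/XXO/..X*, (0,1):-1/.OO/XXO/..X, (2,0):-1/..O/XXO/O.X, (2,1):-1/..O/XXO/.OX
[O.O/XXO/..X] X move#3: (0,1):+1/OXO/XXO/..X*, (2,0):-1/O.O/XXO/X.X, (2,1):-1/O.O/XXO/.XX
[OXO/XXO/..X] O move#4: (2,0):-1/OXO/XXO/O.X*, (2,1):-1/OXO/XXO/.OX
[OXO/XXO/O.X] X move#5: (2,1):+1/OXO/XXO/OXX*
[OXO/XXO/OXX] end (terminal -1, O#6); searched ..O/X.O/..X to 5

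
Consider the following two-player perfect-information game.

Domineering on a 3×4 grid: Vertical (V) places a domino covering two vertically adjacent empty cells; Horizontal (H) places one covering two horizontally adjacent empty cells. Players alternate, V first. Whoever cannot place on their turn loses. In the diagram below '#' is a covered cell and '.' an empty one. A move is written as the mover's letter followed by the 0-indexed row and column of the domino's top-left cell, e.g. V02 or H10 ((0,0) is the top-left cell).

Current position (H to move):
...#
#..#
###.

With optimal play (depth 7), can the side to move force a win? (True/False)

H winning at [...#/#..#/###.]: True

ply 1, H at ...#/#..#/###. | H00=-1→##.#/#..#/###.; H01=+1→.###/#..#/###.*; H11=+1→...#/####/###.
ply 2: .###/#..#/###. is terminal -1 (V); from ...#/#..#/###. depth 7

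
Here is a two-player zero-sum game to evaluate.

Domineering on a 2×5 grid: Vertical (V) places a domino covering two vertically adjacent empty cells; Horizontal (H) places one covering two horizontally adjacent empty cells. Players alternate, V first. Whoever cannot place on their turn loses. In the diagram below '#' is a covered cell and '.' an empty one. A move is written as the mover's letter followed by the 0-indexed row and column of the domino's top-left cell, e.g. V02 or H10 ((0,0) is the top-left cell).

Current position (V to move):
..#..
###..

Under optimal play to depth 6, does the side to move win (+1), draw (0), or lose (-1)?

[..#../###..] V move#1: V03:+1/..##./####.*, V04:+1/..#.#/###.#
[..##./####.] H move#2: H00:-1/####./####.*
[####./####.] V move#3: V04:+1/#####/#####*
[#####/#####] end (terminal -1, H#4); searched ..#../###.. to 6

value(..#../###.., V) = +1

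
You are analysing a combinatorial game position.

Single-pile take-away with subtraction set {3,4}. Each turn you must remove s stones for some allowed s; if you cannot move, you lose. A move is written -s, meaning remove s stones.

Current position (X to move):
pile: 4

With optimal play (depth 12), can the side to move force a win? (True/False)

X winning at [4]: True

ply 1, X at 4 | -3=+1→1*; -4=+1→0
ply 2: 1 is terminal -1 (O); from 4 depth 12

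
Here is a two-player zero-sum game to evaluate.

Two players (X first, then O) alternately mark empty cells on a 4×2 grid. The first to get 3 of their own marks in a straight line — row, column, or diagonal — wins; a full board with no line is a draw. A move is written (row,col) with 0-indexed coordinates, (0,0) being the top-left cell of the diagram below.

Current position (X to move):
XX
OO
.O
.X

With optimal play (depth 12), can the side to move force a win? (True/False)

[XX/OO/.O/.X] X move#1: (2,0):+0/XX/OO/XO/.X*, (3,0):+0/XX/OO/.O/XX
[XX/OO/XO/.X] O move#2: (3,0):+0/XX/OO/XO/OX*
[XX/OO/XO/OX] end (terminal +0, X#3); searched XX/OO/.O/.X to 12

X winning at [XX/OO/.O/.X]: False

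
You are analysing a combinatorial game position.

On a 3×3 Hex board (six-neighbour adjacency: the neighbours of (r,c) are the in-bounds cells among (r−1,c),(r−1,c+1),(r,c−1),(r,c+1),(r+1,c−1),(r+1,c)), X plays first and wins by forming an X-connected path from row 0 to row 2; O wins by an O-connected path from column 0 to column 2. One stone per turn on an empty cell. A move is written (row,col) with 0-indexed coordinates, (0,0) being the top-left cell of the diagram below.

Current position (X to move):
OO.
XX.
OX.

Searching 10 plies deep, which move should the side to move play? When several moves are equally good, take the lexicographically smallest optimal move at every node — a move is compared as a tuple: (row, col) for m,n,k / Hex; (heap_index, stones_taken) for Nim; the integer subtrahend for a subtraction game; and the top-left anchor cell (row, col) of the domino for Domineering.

ply 1, X at OO./XX./OX. | (0,2)=+1→OOX/XX./OX.*; (1,2)=-1→OO./XXX/OX.; (2,2)=-1→OO./XX./OXX
ply 2: OOX/XX./OX. is terminal -1 (O); from OO./XX./OX. depth 10

X's best at [OO./XX./OX.]: (0,2)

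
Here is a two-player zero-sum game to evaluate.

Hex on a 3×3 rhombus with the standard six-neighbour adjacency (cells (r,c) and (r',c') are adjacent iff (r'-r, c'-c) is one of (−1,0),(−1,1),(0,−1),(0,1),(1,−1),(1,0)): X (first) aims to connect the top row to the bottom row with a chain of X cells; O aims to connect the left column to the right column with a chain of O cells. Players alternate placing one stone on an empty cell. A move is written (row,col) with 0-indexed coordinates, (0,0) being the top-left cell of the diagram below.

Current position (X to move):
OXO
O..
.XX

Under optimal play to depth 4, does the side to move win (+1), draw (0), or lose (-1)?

p1 X@[OXO/O../.XX]: (1,1)[OXO/OX./.XX]+1* (1,2)[OXO/O.X/.XX]-1 (2,0)[OXO/O../XXX]-1
p2 O@[OXO/OX./.XX] terminal -1; root [OXO/O../.XX] d4

value(OXO/O../.XX, X) = +1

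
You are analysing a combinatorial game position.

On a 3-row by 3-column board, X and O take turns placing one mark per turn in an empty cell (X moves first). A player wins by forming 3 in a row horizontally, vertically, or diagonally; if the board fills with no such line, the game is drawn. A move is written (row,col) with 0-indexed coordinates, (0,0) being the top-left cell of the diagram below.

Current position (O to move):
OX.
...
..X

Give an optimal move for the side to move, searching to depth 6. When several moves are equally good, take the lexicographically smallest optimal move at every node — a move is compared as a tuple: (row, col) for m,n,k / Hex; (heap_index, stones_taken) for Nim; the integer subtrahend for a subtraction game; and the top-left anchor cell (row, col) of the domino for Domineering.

O's best at [OX./.../..X]: (1,1)

p1 O@[OX./.../..X]: (0,2)[OXO/.../..X]-1 (1,0)[OX./O../..X]-1 (1,1)[OX./.O./..X]+0* (1,2)[OX./..O/..X]-1 (2,0)[OX./.../O.X]+0 (2,1)[OX./.../.OX]+0
p2 X@[OX./.O./..X]: (0,2)[OXX/.O./..X]+0* (1,0)[OX./XO./..X]+0 (1,2)[OX./.OX/..X]+0 (2,0)[OX./.O./X.X]+0 (2,1)[OX./.O./.XX]-1
p3 O@[OXX/.O./..X]: (1,0)[OXX/OO./..X]-1 (1,2)[OXX/.OO/..X]+0* (2,0)[OXX/.O./O.X]-1 (2,1)[OXX/.O./.OX]-1
p4 X@[OXX/.OO/..X]: (1,0)[OXX/XOO/..X]+0* (2,0)[OXX/.OO/X.X]-1 (2,1)[OXX/.OO/.XX]-1
p5 O@[OXX/XOO/..X]: (2,0)[OXX/XOO/O.X]+0* (2,1)[OXX/XOO/.OX]+0
p6 X@[OXX/XOO/O.X]: (2,1)[OXX/XOO/OXX]+0*
p7 O@[OXX/XOO/OXX] terminal +0; root [OX./.../..X] d6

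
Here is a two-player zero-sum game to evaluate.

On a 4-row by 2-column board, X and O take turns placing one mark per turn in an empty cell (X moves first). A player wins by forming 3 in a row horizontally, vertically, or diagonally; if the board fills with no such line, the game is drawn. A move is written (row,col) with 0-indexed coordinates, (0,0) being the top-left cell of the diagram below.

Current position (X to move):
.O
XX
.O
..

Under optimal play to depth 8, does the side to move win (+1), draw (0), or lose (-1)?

[.O/XX/.O/..] X move#1: (0,0):+0/XO/XX/.O/.., (2,0):+1/.O/XX/XO/..*, (3,0):+0/.O/XX/.O/X., (3,1):+0/.O/XX/.O/.X
[.O/XX/XO/..] O move#2: (0,0):-1/OO/XX/XO/..*, (3,0):-1/.O/XX/XO/O., (3,1):-1/.O/XX/XO/.O
[OO/XX/XO/..] X move#3: (3,0):+1/OO/XX/XO/X.*, (3,1):+0/OO/XX/XO/.X
[OO/XX/XO/X.] end (terminal -1, O#4); searched .O/XX/.O/.. to 8

value(.O/XX/.O/.., X) = +1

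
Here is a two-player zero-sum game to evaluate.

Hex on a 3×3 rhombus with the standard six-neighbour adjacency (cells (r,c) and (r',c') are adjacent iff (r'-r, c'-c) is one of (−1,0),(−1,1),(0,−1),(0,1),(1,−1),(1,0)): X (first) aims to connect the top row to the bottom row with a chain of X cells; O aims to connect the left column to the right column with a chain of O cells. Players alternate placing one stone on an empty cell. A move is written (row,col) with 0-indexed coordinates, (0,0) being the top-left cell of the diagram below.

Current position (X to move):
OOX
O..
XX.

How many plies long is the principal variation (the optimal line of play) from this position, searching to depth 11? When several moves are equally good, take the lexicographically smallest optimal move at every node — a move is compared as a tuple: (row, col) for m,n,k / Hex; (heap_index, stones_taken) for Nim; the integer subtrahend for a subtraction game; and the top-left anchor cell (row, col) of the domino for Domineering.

PV length from [OOX/O../XX.]: 1 ply

[OOX/O../XX.] X move#1: (1,1):+1/OOX/OX./XX.*, (1,2):+1/OOX/O.X/XX., (2,2):+1/OOX/O../XXX
[OOX/OX./XX.] end (terminal -1, O#2); searched OOX/O../XX. to 11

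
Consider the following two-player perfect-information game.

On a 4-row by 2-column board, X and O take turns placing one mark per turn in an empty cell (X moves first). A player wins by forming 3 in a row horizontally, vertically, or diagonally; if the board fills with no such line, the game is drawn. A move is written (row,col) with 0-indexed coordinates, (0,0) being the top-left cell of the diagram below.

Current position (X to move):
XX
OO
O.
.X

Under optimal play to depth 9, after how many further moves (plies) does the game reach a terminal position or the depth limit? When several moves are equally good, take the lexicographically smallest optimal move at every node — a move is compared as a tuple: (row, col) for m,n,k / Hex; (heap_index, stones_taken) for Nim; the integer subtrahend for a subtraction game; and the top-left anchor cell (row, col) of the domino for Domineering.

PV length from [XX/OO/O./.X]: 2 plies

p1 X@[XX/OO/O./.X]: (2,1)[XX/OO/OX/.X]-1 (3,0)[XX/OO/O./XX]+0*
p2 O@[XX/OO/O./XX]: (2,1)[XX/OO/OO/XX]+0*
p3 X@[XX/OO/OO/XX] terminal +0; root [XX/OO/O./.X] d9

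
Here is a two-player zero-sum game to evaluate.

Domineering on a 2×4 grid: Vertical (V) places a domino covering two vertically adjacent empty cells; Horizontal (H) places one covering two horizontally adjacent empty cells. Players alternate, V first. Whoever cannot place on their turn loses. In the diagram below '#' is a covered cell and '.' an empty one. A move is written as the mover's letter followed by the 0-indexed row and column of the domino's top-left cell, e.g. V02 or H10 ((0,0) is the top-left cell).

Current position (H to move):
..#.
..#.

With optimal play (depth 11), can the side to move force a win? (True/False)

H winning at [..#./..#.]: True

ply 1, H at ..#./..#. | H00=+1→###./..#.*; H10=+1→..#./###.
ply 2, V at ###./..#. | V03=-1→####/..##*
ply 3, H at ####/..## | H10=+1→####/####*
ply 4: ####/#### is terminal -1 (V); from ..#./..#. depth 11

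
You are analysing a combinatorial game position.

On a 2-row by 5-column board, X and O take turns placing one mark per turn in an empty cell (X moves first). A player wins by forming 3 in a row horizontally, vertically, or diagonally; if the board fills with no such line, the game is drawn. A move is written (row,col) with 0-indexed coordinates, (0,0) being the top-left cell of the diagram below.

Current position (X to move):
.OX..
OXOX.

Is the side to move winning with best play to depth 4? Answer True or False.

X winning at [.OX../OXOX.]: False

[.OX../OXOX.] X move#1: (0,0):+0/XOX../OXOX.*, (0,3):+0/.OXX./OXOX., (0,4):+0/.OX.X/OXOX., (1,4):+0/.OX../OXOXX
[XOX../OXOX.] O move#2: (0,3):+0/XOXO./OXOX.*, (0,4):+0/XOX.O/OXOX., (1,4):+0/XOX../OXOXO
[XOXO./OXOX.] X move#3: (0,4):+0/XOXOX/OXOX.*, (1,4):+0/XOXO./OXOXX
[XOXOX/OXOX.] O move#4: (1,4):+0/XOXOX/OXOXO*
[XOXOX/OXOXO] end (terminal +0, X#5); searched .OX../OXOX. to 4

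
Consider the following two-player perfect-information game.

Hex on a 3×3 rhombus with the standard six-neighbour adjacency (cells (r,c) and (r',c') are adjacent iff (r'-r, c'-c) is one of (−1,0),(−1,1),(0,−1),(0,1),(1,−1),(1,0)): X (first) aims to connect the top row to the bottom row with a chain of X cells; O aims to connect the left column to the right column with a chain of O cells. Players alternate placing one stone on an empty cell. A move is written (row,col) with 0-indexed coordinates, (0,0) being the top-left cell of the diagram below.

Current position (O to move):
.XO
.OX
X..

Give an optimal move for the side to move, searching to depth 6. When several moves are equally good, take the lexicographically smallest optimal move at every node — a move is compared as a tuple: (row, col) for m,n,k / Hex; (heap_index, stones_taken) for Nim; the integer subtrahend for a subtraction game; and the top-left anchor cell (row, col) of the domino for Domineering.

[.XO/.OX/X..] O move#1: (0,0):-1/OXO/.OX/X.., (1,0):+1/.XO/OOX/X..*, (2,1):-1/.XO/.OX/XO., (2,2):-1/.XO/.OX/X.O
[.XO/OOX/X..] end (terminal -1, X#2); searched .XO/.OX/X.. to 6

O's best at [.XO/.OX/X..]: (1,0)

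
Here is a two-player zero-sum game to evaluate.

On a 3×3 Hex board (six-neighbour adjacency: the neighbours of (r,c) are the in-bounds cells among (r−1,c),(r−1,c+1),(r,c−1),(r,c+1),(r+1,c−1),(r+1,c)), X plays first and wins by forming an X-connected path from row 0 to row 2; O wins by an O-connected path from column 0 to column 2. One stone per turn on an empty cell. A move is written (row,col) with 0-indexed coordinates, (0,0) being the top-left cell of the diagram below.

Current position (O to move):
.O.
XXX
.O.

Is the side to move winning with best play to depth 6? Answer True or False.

O winning at [.O./XXX/.O.]: False

[.O./XXX/.O.] O move#1: (0,0):-1/OO./XXX/.O.*, (0,2):-1/.OO/XXX/.O., (2,0):-1/.O./XXX/OO., (2,2):-1/.O./XXX/.OO
[OO./XXX/.O.] X move#2: (0,2):+1/OOX/XXX/.O.*, (2,0):-1/OO./XXX/XO., (2,2):-1/OO./XXX/.OX
[OOX/XXX/.O.] O move#3: (2,0):-1/OOX/XXX/OO.*, (2,2):-1/OOX/XXX/.OO
[OOX/XXX/OO.] X move#4: (2,2):+1/OOX/XXX/OOX*
[OOX/XXX/OOX] end (terminal -1, O#5); searched .O./XXX/.O. to 6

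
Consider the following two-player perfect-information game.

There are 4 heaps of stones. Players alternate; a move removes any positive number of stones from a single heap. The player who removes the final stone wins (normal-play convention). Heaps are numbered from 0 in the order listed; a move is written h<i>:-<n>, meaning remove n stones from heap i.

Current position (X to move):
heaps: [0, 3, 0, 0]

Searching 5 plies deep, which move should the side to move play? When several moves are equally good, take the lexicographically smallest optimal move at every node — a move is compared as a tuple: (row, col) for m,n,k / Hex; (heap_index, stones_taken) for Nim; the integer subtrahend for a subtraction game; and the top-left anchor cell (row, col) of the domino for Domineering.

p1 X@[(0,3,0,0)]: h1:-1[(0,2,0,0)]-1 h1:-2[(0,1,0,0)]-1 h1:-3[(0,0,0,0)]+1*
p2 O@[(0,0,0,0)] terminal -1; root [(0,3,0,0)] d5

X's best at [(0,3,0,0)]: h1:-3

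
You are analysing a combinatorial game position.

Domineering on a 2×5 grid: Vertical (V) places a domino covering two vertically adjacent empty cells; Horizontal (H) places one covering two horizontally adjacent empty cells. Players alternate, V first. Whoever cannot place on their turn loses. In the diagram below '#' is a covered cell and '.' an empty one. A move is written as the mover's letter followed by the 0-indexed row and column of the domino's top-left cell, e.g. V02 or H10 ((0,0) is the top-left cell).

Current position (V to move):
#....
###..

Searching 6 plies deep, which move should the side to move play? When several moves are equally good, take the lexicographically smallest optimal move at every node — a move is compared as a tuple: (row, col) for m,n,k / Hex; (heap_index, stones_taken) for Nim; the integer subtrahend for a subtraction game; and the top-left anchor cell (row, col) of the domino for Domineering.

[#..../###..] V move#1: V03:+1/#..#./####.*, V04:-1/#...#/###.#
[#..#./####.] H move#2: H01:-1/####./####.*
[####./####.] V move#3: V04:+1/#####/#####*
[#####/#####] end (terminal -1, H#4); searched #..../###.. to 6

V's best at [#..../###..]: V03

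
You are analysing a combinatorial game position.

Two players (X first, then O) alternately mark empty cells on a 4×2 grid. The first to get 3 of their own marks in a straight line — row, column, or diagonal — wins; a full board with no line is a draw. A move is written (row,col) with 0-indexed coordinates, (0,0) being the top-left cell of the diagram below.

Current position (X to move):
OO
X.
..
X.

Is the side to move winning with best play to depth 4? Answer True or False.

X winning at [OO/X./../X.]: True

ply 1, X at OO/X./../X. | (1,1)=+0→OO/XX/../X.; (2,0)=+1→OO/X./X./X.*; (2,1)=+0→OO/X./.X/X.; (3,1)=+0→OO/X./../XX
ply 2: OO/X./X./X. is terminal -1 (O); from OO/X./../X. depth 4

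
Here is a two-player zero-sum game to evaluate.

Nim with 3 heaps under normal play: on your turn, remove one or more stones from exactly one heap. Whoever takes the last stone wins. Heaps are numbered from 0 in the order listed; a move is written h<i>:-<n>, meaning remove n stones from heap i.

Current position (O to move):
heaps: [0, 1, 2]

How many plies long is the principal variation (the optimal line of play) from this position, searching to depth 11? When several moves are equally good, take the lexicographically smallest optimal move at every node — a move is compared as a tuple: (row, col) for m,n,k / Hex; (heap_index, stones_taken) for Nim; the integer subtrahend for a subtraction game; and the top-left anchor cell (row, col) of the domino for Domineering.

PV length from [(0,1,2)]: 3 plies

p1 O@[(0,1,2)]: h1:-1[(0,0,2)]-1 h2:-1[(0,1,1)]+1* h2:-2[(0,1,0)]-1
p2 X@[(0,1,1)]: h1:-1[(0,0,1)]-1* h2:-1[(0,1,0)]-1
p3 O@[(0,0,1)]: h2:-1[(0,0,0)]+1*
p4 X@[(0,0,0)] terminal -1; root [(0,1,2)] d11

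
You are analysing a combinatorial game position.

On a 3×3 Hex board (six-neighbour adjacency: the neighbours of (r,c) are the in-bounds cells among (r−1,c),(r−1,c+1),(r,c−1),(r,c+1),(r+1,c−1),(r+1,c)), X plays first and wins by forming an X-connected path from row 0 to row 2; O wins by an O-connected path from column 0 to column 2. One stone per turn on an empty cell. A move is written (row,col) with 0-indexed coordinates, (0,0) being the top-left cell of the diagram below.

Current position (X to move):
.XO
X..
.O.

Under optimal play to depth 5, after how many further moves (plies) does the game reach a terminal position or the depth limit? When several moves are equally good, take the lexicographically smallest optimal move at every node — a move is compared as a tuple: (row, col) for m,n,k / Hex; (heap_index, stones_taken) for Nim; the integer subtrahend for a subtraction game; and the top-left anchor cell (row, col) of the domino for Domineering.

[.XO/X../.O.] X move#1: (0,0):-1/XXO/X../.O., (1,1):-1/.XO/XX./.O., (1,2):-1/.XO/X.X/.O., (2,0):+1/.XO/X../XO.*, (2,2):-1/.XO/X../.OX
[.XO/X../XO.] end (terminal -1, O#2); searched .XO/X../.O. to 5

PV length from [.XO/X../.O.]: 1 ply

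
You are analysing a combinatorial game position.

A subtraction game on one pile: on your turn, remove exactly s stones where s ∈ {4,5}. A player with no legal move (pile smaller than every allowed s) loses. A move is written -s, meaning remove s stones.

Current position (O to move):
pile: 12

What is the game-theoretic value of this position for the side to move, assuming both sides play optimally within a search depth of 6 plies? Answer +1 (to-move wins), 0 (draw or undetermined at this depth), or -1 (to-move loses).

ply 1, O at 12 | -4=-1→8*; -5=-1→7
ply 2, X at 8 | -4=-1→4; -5=+1→3*
ply 3: 3 is terminal -1 (O); from 12 depth 6

value(12, O) = -1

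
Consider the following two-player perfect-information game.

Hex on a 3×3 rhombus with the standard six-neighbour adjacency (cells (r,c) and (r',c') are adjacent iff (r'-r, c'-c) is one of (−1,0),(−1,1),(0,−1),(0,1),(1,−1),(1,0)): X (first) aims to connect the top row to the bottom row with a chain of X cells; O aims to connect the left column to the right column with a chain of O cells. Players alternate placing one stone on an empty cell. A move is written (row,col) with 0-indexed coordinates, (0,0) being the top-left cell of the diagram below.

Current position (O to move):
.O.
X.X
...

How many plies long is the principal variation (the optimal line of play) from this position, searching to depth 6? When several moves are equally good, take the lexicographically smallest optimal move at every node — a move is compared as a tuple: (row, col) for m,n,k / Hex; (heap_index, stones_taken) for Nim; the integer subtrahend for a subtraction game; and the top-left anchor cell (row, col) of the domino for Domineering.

PV length from [.O./X.X/...]: 6 plies

p1 O@[.O./X.X/...]: (0,0)[OO./X.X/...]-1* (0,2)[.OO/X.X/...]-1 (1,1)[.O./XOX/...]-1 (2,0)[.O./X.X/O..]-1 (2,1)[.O./X.X/.O.]-1 (2,2)[.O./X.X/..O]-1
p2 X@[OO./X.X/...]: (0,2)[OOX/X.X/...]+1* (1,1)[OO./XXX/...]-1 (2,0)[OO./X.X/X..]-1 (2,1)[OO./X.X/.X.]-1 (2,2)[OO./X.X/..X]-1
p3 O@[OOX/X.X/...]: (1,1)[OOX/XOX/...]-1* (2,0)[OOX/X.X/O..]-1 (2,1)[OOX/X.X/.O.]-1 (2,2)[OOX/X.X/..O]-1
p4 X@[OOX/XOX/...]: (2,0)[OOX/XOX/X..]+1* (2,1)[OOX/XOX/.X.]+1 (2,2)[OOX/XOX/..X]+1
p5 O@[OOX/XOX/X..]: (2,1)[OOX/XOX/XO.]-1* (2,2)[OOX/XOX/X.O]-1
p6 X@[OOX/XOX/XO.]: (2,2)[OOX/XOX/XOX]+1*
p7 O@[OOX/XOX/XOX] terminal -1; root [.O./X.X/...] d6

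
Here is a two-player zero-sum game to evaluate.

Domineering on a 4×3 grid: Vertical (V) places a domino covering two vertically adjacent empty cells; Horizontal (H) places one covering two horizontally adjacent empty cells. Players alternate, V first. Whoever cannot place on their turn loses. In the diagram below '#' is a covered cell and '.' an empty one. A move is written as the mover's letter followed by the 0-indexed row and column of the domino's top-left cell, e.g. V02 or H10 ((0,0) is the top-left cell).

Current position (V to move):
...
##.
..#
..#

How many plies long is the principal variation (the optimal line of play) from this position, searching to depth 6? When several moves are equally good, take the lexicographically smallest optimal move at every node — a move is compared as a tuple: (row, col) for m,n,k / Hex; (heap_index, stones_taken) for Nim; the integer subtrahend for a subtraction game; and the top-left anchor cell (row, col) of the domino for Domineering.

PV length from [.../##./..#/..#]: 3 plies

ply 1, V at .../##./..#/..# | V02=-1→..#/###/..#/..#; V20=+1→.../##./#.#/#.#*; V21=+1→.../##./.##/.##
ply 2, H at .../##./#.#/#.# | H00=-1→##./##./#.#/#.#*; H01=-1→.##/##./#.#/#.#
ply 3, V at ##./##./#.#/#.# | V02=+1→###/###/#.#/#.#*; V21=+1→##./##./###/###
ply 4: ###/###/#.#/#.# is terminal -1 (H); from .../##./..#/..# depth 6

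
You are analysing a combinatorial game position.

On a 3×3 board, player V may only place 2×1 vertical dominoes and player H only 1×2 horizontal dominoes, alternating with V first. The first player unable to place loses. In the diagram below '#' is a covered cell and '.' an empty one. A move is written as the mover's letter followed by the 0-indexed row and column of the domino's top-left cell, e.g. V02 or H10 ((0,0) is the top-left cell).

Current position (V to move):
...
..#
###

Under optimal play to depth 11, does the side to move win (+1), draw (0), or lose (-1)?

value(.../..#/###, V) = +1

p1 V@[.../..#/###]: V00[#../#.#/###]-1 V01[.#./.##/###]+1*
p2 H@[.#./.##/###] terminal -1; root [.../..#/###] d11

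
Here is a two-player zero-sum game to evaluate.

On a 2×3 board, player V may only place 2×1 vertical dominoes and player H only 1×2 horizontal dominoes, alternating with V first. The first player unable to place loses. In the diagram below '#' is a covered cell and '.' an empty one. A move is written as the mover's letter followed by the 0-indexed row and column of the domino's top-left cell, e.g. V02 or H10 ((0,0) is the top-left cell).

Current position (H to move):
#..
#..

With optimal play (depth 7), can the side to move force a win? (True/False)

H winning at [#../#..]: True

p1 H@[#../#..]: H01[###/#..]+1* H11[#../###]+1
p2 V@[###/#..] terminal -1; root [#../#..] d7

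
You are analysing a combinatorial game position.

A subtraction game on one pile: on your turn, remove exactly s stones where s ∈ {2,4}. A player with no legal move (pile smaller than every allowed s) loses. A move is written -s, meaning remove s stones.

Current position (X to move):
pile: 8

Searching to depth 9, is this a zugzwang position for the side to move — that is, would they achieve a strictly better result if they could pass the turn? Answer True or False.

zugzwang(8, X) = False

p1 X@[8]: -2[6]+1* -4[4]-1
p2 O@[6]: -2[4]-1* -4[2]-1
p3 X@[4]: -2[2]-1 -4[0]+1*
p4 O@[0] terminal -1; root [8] d9
pass branch (O moves first from the same position):
  | p1 O@[8]: -2[6]+1* -4[4]-1
  | p2 X@[6]: -2[4]-1* -4[2]-1
  | p3 O@[4]: -2[2]-1 -4[0]+1*
  | p4 X@[0] terminal -1; root [8] d9
X moving scores +1; X passing scores -1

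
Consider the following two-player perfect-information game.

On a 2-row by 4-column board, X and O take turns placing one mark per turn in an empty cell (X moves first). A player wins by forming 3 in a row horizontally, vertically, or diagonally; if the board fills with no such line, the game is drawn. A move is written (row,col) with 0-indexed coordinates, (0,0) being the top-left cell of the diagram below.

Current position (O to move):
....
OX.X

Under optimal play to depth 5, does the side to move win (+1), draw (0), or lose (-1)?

value(..../OX.X, O) = 0

p1 O@[..../OX.X]: (0,0)[O.../OX.X]-1 (0,1)[.O../OX.X]-1 (0,2)[..O./OX.X]-1 (0,3)[...O/OX.X]-1 (1,2)[..../OXOX]+0*
p2 X@[..../OXOX]: (0,0)[X.../OXOX]+0* (0,1)[.X../OXOX]+0 (0,2)[..X./OXOX]+0 (0,3)[...X/OXOX]+0
p3 O@[X.../OXOX]: (0,1)[XO../OXOX]+0* (0,2)[X.O./OXOX]+0 (0,3)[X..O/OXOX]+0
p4 X@[XO../OXOX]: (0,2)[XOX./OXOX]+0* (0,3)[XO.X/OXOX]+0
p5 O@[XOX./OXOX]: (0,3)[XOXO/OXOX]+0*
p6 X@[XOXO/OXOX] terminal +0; root [..../OX.X] d5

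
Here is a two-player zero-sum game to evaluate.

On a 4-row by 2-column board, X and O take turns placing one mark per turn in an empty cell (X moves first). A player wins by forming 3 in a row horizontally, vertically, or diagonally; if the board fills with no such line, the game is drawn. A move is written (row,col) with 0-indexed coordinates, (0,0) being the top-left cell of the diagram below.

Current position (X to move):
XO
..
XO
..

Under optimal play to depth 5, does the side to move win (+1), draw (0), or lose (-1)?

ply 1, X at XO/../XO/.. | (1,0)=+1→XO/X./XO/..*; (1,1)=+0→XO/.X/XO/..; (3,0)=-1→XO/../XO/X.; (3,1)=-1→XO/../XO/.X
ply 2: XO/X./XO/.. is terminal -1 (O); from XO/../XO/.. depth 5

value(XO/../XO/.., X) = +1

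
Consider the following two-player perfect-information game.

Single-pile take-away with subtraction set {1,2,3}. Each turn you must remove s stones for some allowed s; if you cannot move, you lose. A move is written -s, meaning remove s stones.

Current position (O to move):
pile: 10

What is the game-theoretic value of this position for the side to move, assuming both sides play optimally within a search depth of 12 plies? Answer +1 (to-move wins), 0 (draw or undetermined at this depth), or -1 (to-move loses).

p1 O@[10]: -1[9]-1 -2[8]+1* -3[7]-1
p2 X@[8]: -1[7]-1* -2[6]-1 -3[5]-1
p3 O@[7]: -1[6]-1 -2[5]-1 -3[4]+1*
p4 X@[4]: -1[3]-1* -2[2]-1 -3[1]-1
p5 O@[3]: -1[2]-1 -2[1]-1 -3[0]+1*
p6 X@[0] terminal -1; root [10] d12

value(10, O) = +1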